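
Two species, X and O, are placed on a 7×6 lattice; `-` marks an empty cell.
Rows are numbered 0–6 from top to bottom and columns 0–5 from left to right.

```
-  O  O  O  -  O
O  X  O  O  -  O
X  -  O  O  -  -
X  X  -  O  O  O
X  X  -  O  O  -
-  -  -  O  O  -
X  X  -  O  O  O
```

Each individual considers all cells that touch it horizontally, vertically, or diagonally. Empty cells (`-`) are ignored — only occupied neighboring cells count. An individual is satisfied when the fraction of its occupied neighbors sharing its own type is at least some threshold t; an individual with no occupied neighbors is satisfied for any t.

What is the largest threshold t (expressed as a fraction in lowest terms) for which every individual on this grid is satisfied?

(0,1)O 3/4
(0,2)O 4/5
(0,3)O 3/3
(0,5)O 1/1
(1,0)O 1/3
(1,1)X 1/6
(1,2)O 6/7
(1,3)O 5/5
(1,5)O 1/1
(2,0)X 3/4
(2,2)O 4/6
(2,3)O 5/5
(3,0)X 4/4
(3,1)X 4/5
(3,3)O 5/5
(3,4)O 5/5
(3,5)O 2/2
(4,0)X 3/3
(4,1)X 3/3
(4,3)O 5/5
(4,4)O 6/6
(5,3)O 5/5
(5,4)O 6/6
(6,0)X 1/1
(6,1)X 1/1
(6,3)O 3/3
(6,4)O 4/4
(6,5)O 2/2
The smallest same-type fraction is 1/6 at (1,1), which reduces to 1/6. Any threshold above that leaves this individual unsatisfied.

1/6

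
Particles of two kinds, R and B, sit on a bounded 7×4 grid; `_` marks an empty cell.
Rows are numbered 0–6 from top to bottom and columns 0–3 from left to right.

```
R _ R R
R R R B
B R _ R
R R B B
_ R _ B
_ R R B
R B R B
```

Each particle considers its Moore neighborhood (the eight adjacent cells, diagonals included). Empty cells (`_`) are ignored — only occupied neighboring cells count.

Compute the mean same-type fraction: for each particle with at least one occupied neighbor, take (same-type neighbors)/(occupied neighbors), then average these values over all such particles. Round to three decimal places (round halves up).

(0,0)R 2/2
(0,2)R 3/4
(0,3)R 2/3
(1,0)R 3/4
(1,1)R 5/6
(1,2)R 5/6
(1,3)B 0/4
(2,0)B 0/5
(2,1)R 5/7
(2,3)R 1/4
(3,0)R 3/4
(3,1)R 3/5
(3,2)B 2/6
(3,3)B 2/3
(4,1)R 4/5
(4,3)B 3/4
(5,1)R 4/5
(5,2)R 3/7
(5,3)B 2/4
(6,0)R 1/2
(6,1)B 0/4
(6,2)R 2/5
(6,3)B 1/3
Sum over 23 particles: 2/2 + 3/4 + 2/3 + 3/4 + 5/6 + 5/6 + 0/4 + 0/5 + 5/7 + 1/4 + 3/4 + 3/5 + 2/6 + 2/3 + 4/5 + 3/4 + 4/5 + 3/7 + 2/4 + 1/2 + 0/4 + 2/5 + 1/3 = 5317/420; mean = 5317/420 ÷ 23 = 5317/9660 = 0.550414… → 0.550.

0.550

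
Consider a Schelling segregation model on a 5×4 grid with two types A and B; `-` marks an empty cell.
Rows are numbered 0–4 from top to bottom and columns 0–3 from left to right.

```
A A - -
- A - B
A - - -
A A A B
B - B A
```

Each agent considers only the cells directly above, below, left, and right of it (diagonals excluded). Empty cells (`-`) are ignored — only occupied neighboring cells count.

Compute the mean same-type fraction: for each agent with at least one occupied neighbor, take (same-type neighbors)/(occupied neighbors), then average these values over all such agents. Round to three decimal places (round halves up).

0.545

(0,0)A 1/1
(0,1)A 2/2
(1,1)A 1/1
(1,3)B — no occupied neighbors
(2,0)A 1/1
(3,0)A 2/3
(3,1)A 2/2
(3,2)A 1/3
(3,3)B 0/2
(4,0)B 0/1
(4,2)B 0/2
(4,3)A 0/2
Sum over 11 agents: 1/1 + 2/2 + 1/1 + 1/1 + 2/3 + 2/2 + 1/3 + 0/2 + 0/1 + 0/2 + 0/2 = 6; mean = 6 ÷ 11 = 6/11 = 0.545454… → 0.545.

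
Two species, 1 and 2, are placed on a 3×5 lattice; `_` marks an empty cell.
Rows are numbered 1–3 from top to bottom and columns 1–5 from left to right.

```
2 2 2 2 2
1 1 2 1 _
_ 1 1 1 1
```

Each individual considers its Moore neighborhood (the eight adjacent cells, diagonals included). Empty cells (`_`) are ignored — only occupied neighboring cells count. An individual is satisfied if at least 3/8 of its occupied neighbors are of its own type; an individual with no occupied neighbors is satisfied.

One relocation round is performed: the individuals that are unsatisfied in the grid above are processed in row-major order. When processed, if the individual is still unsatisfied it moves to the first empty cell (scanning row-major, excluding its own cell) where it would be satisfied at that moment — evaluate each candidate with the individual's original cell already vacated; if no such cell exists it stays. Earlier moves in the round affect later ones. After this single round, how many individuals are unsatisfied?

Initially unsatisfied (in order): (1,1).
  (1,1) → (2,5).
Resulting grid:
_ 2 2 2 2
1 1 2 1 2
_ 1 1 1 1
All satisfied now.

0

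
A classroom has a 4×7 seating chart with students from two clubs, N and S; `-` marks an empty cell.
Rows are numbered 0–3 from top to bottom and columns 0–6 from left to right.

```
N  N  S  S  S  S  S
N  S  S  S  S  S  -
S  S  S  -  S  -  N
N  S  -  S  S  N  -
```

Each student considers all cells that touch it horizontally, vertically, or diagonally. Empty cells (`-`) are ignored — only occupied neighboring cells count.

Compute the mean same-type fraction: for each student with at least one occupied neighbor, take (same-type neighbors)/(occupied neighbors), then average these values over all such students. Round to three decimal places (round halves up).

(0,0)N 2/3
(0,1)N 2/5
(0,2)S 4/5
(0,3)S 5/5
(0,4)S 5/5
(0,5)S 4/4
(0,6)S 2/2
(1,0)N 2/5
(1,1)S 5/8
(1,2)S 6/7
(1,3)S 7/7
(1,4)S 6/6
(1,5)S 5/6
(2,0)S 3/5
(2,1)S 5/7
(2,2)S 6/6
(2,4)S 5/6
(2,6)N 1/2
(3,0)N 0/3
(3,1)S 3/4
(3,3)S 3/3
(3,4)S 2/3
(3,5)N 1/3
Sum over 23 students: 2/3 + 2/5 + 4/5 + 5/5 + 5/5 + 4/4 + 2/2 + 2/5 + 5/8 + 6/7 + 7/7 + 6/6 + 5/6 + 3/5 + 5/7 + 6/6 + 5/6 + 1/2 + 0/3 + 3/4 + 3/3 + 2/3 + 1/3 = 14263/840; mean = 14263/840 ÷ 23 = 14263/19320 = 0.738250… → 0.738.

0.738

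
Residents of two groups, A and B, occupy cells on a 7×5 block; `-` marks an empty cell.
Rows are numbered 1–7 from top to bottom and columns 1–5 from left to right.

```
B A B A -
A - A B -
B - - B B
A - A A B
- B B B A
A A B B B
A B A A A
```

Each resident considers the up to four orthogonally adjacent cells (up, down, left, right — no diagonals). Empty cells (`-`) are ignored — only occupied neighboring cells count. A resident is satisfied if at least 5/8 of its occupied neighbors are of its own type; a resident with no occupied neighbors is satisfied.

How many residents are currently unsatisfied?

Row 1: (1,1)B 0/2 not · (1,2)A 0/2 not · (1,3)B 0/3 not · (1,4)A 0/2 not
Row 2: (2,1)A 0/2 not · (2,3)A 0/2 not · (2,4)B 1/3 not
Row 3: (3,1)B 0/2 not · (3,4)B 2/3 satisfied · (3,5)B 2/2 satisfied
Row 4: (4,1)A 0/1 not · (4,3)A 1/2 not · (4,4)A 1/4 not · (4,5)B 1/3 not
Row 5: (5,2)B 1/2 not · (5,3)B 3/4 satisfied · (5,4)B 2/4 not · (5,5)A 0/3 not
Row 6: (6,1)A 2/2 satisfied · (6,2)A 1/4 not · (6,3)B 2/4 not · (6,4)B 3/4 satisfied · (6,5)B 1/3 not
Row 7: (7,1)A 1/2 not · (7,2)B 0/3 not · (7,3)A 1/3 not · (7,4)A 2/3 satisfied · (7,5)A 1/2 not
Unsatisfied: (1,1), (1,2), (1,3), (1,4), (2,1), (2,3), (2,4), (3,1), (4,1), (4,3), (4,4), (4,5), (5,2), (5,4), (5,5), (6,2), (6,3), (6,5), (7,1), (7,2), (7,3), (7,5) — 22 in total.

22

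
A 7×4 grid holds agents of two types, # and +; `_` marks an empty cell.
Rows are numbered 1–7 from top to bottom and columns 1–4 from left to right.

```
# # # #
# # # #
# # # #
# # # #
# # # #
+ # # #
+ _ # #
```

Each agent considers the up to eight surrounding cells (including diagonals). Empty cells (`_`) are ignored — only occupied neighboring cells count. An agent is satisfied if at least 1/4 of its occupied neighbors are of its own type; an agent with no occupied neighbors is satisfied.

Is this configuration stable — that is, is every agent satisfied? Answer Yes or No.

Yes

Row 1: (1,1)# 3/3 ✓ · (1,2)# 5/5 ✓ · (1,3)# 5/5 ✓ · (1,4)# 3/3 ✓
Row 2: (2,1)# 5/5 ✓ · (2,2)# 8/8 ✓ · (2,3)# 8/8 ✓ · (2,4)# 5/5 ✓
Row 3: (3,1)# 5/5 ✓ · (3,2)# 8/8 ✓ · (3,3)# 8/8 ✓ · (3,4)# 5/5 ✓
Row 4: (4,1)# 5/5 ✓ · (4,2)# 8/8 ✓ · (4,3)# 8/8 ✓ · (4,4)# 5/5 ✓
Row 5: (5,1)# 4/5 ✓ · (5,2)# 7/8 ✓ · (5,3)# 8/8 ✓ · (5,4)# 5/5 ✓
Row 6: (6,1)+ 1/4 ✓ · (6,2)# 5/7 ✓ · (6,3)# 7/7 ✓ · (6,4)# 5/5 ✓
Row 7: (7,1)+ 1/2 ✓ · (7,3)# 4/4 ✓ · (7,4)# 3/3 ✓
All meet the threshold, so the configuration is stable.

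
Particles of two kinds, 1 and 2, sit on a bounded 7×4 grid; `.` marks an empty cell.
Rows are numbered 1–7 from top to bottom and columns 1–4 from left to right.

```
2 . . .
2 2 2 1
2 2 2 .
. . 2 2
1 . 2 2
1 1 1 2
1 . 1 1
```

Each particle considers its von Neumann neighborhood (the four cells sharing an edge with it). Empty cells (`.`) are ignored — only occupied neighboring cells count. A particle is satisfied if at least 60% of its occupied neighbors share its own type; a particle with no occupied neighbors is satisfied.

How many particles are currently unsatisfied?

Row 1: (1,1)2 1/1 ok
Row 2: (2,1)2 3/3 ok · (2,2)2 3/3 ok · (2,3)2 2/3 ok · (2,4)1 0/1 unhappy
Row 3: (3,1)2 2/2 ok · (3,2)2 3/3 ok · (3,3)2 3/3 ok
Row 4: (4,3)2 3/3 ok · (4,4)2 2/2 ok
Row 5: (5,1)1 1/1 ok · (5,3)2 2/3 ok · (5,4)2 3/3 ok
Row 6: (6,1)1 3/3 ok · (6,2)1 2/2 ok · (6,3)1 2/4 unhappy · (6,4)2 1/3 unhappy
Row 7: (7,1)1 1/1 ok · (7,3)1 2/2 ok · (7,4)1 1/2 unhappy
Unsatisfied: (2,4), (6,3), (6,4), (7,4) — 4 in total.

4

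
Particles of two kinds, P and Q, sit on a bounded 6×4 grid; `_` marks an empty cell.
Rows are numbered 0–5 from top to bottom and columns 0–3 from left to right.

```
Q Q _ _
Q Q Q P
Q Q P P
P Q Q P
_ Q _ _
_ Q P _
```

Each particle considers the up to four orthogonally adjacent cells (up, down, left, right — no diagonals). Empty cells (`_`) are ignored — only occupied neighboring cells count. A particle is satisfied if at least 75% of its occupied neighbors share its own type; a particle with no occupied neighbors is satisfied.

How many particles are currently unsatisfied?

9

Row 0: (0,0)Q 2/2 ok · (0,1)Q 2/2 ok
Row 1: (1,0)Q 3/3 ok · (1,1)Q 4/4 ok · (1,2)Q 1/3 unhappy · (1,3)P 1/2 unhappy
Row 2: (2,0)Q 2/3 unhappy · (2,1)Q 3/4 ok · (2,2)P 1/4 unhappy · (2,3)P 3/3 ok
Row 3: (3,0)P 0/2 unhappy · (3,1)Q 3/4 ok · (3,2)Q 1/3 unhappy · (3,3)P 1/2 unhappy
Row 4: (4,1)Q 2/2 ok
Row 5: (5,1)Q 1/2 unhappy · (5,2)P 0/1 unhappy
Unsatisfied: (1,2), (1,3), (2,0), (2,2), (3,0), (3,2), (3,3), (5,1), (5,2) — 9 in total.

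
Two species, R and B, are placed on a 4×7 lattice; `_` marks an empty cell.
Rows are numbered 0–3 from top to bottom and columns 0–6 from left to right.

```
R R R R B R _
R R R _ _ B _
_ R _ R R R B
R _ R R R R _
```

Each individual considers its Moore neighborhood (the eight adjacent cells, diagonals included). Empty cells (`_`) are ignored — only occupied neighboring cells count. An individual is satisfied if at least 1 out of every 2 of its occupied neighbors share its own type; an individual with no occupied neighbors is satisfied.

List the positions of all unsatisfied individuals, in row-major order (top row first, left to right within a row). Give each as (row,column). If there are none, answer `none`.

(0,0)R 3/3 ✓
(0,1)R 5/5 ✓
(0,2)R 4/4 ✓
(0,3)R 2/3 ✓
(0,4)B 1/3 ✗
(0,5)R 0/2 ✗
(1,0)R 4/4 ✓
(1,1)R 6/6 ✓
(1,2)R 6/6 ✓
(1,5)B 2/5 ✗
(2,1)R 5/5 ✓
(2,3)R 5/5 ✓
(2,4)R 5/6 ✓
(2,5)R 3/5 ✓
(2,6)B 1/3 ✗
(3,0)R 1/1 ✓
(3,2)R 3/3 ✓
(3,3)R 4/4 ✓
(3,4)R 5/5 ✓
(3,5)R 3/4 ✓

(0,4), (0,5), (1,5), (2,6)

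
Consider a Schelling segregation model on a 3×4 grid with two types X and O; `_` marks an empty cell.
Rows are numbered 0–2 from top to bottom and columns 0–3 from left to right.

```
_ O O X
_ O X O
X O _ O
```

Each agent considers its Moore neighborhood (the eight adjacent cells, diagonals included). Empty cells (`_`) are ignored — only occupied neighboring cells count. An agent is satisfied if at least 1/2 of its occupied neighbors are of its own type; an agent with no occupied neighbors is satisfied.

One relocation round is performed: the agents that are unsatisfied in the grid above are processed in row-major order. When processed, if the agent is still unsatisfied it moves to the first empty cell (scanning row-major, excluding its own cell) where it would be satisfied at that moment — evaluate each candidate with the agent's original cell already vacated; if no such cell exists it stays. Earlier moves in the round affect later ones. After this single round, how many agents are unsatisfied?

Initially unsatisfied (in order): (0,3), (1,2), (2,0), (2,1).
  (0,3): no empty cell satisfies it; stays.
  (1,2): no empty cell satisfies it; stays.
  (2,0): no empty cell satisfies it; stays.
  (2,1) → (0,0).
Resulting grid:
O O O X
_ O X O
X _ _ O
Unsatisfied now: (0,3), (1,2), (2,0).

3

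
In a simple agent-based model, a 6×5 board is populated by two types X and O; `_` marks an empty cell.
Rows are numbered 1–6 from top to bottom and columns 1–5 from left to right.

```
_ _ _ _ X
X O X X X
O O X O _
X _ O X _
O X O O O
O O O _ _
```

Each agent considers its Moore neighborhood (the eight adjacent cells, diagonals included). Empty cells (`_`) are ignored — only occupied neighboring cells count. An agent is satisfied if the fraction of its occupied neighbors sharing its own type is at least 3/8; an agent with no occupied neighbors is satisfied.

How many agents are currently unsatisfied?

5

Row 1: (1,5)X 2/2 ok
Row 2: (2,1)X 0/3 unhappy · (2,2)O 2/5 ok · (2,3)X 2/5 ok · (2,4)X 4/5 ok · (2,5)X 2/3 ok
Row 3: (3,1)O 2/4 ok · (3,2)O 3/7 ok · (3,3)X 3/7 ok · (3,4)O 1/6 unhappy
Row 4: (4,1)X 1/4 unhappy · (4,3)O 4/7 ok · (4,4)X 1/6 unhappy
Row 5: (5,1)O 2/4 ok · (5,2)X 1/7 unhappy · (5,3)O 4/6 ok · (5,4)O 4/5 ok · (5,5)O 1/2 ok
Row 6: (6,1)O 2/3 ok · (6,2)O 4/5 ok · (6,3)O 3/4 ok
Unsatisfied: (2,1), (3,4), (4,1), (4,4), (5,2) — 5 in total.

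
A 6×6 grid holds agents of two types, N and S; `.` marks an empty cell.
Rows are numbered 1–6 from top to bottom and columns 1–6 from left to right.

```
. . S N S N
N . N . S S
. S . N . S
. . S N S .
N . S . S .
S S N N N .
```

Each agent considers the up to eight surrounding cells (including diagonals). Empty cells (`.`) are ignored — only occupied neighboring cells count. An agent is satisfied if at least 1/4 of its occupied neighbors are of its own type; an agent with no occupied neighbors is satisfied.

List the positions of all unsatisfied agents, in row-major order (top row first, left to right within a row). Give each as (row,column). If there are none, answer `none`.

Row 1: (1,3)S 0/2 not · (1,4)N 1/4 satisfied · (1,5)S 2/4 satisfied · (1,6)N 0/3 not
Row 2: (2,1)N 0/1 not · (2,3)N 2/4 satisfied · (2,5)S 3/6 satisfied · (2,6)S 3/4 satisfied
Row 3: (3,2)S 1/3 satisfied · (3,4)N 2/5 satisfied · (3,6)S 3/3 satisfied
Row 4: (4,3)S 2/4 satisfied · (4,4)N 1/5 not · (4,5)S 2/4 satisfied
Row 5: (5,1)N 0/2 not · (5,3)S 2/5 satisfied · (5,5)S 1/4 satisfied
Row 6: (6,1)S 1/2 satisfied · (6,2)S 2/4 satisfied · (6,3)N 1/3 satisfied · (6,4)N 2/4 satisfied · (6,5)N 1/2 satisfied

(1,3), (1,6), (2,1), (4,4), (5,1)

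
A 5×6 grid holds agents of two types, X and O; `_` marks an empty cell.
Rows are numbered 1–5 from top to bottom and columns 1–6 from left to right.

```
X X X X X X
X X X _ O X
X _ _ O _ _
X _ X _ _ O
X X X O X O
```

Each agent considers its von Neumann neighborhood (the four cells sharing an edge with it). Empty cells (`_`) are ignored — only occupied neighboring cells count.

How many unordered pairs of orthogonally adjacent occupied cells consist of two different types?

Scan each occupied cell's neighbors to the right and below so each pair is counted once.
From row 1: 1 unlike of 10 pairs (running 1/10).
From row 2: 1 unlike of 4 pairs (running 2/14).
From row 3: 0 unlike of 1 pairs (running 2/15).
From row 4: 0 unlike of 3 pairs (running 2/18).
From row 5: 3 unlike of 5 pairs (running 5/23).
Total adjacent occupied pairs: 23; unlike-type pairs: 5.

5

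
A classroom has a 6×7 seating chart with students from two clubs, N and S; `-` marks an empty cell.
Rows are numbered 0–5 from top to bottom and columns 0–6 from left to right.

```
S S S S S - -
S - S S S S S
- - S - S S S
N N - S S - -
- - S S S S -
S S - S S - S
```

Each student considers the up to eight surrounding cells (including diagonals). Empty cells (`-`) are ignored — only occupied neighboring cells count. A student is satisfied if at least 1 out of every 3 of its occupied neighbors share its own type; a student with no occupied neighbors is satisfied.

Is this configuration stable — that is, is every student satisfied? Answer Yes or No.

Yes

(0,0)S 2/2 ✓
(0,1)S 4/4 ✓
(0,2)S 4/4 ✓
(0,3)S 5/5 ✓
(0,4)S 4/4 ✓
(1,0)S 2/2 ✓
(1,2)S 5/5 ✓
(1,3)S 7/7 ✓
(1,4)S 6/6 ✓
(1,5)S 6/6 ✓
(1,6)S 3/3 ✓
(2,2)S 3/4 ✓
(2,4)S 6/6 ✓
(2,5)S 6/6 ✓
(2,6)S 3/3 ✓
(3,0)N 1/1 ✓
(3,1)N 1/3 ✓
(3,3)S 6/6 ✓
(3,4)S 6/6 ✓
(4,2)S 4/5 ✓
(4,3)S 6/6 ✓
(4,4)S 6/6 ✓
(4,5)S 4/4 ✓
(5,0)S 1/1 ✓
(5,1)S 2/2 ✓
(5,3)S 4/4 ✓
(5,4)S 4/4 ✓
(5,6)S 1/1 ✓
All meet the threshold, so the configuration is stable.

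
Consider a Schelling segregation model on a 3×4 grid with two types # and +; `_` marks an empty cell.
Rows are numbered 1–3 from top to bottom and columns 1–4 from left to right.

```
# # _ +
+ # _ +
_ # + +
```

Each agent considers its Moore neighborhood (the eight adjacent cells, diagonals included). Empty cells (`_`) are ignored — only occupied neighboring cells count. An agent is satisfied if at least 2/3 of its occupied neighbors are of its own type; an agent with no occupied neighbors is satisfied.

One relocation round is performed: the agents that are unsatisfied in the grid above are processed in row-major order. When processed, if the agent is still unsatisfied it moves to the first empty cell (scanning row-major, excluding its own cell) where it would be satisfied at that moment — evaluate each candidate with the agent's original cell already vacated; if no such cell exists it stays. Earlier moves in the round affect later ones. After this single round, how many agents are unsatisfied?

Initially unsatisfied (in order): (2,1), (2,2), (3,2), (3,3).
  (2,1): no empty cell satisfies it; stays.
  (2,2): no empty cell satisfies it; stays.
  (3,2): no empty cell satisfies it; stays.
  (3,3): no empty cell satisfies it; stays.
Resulting grid:
# # _ +
+ # _ +
_ # + +
Unsatisfied now: (2,1), (2,2), (3,2), (3,3).

4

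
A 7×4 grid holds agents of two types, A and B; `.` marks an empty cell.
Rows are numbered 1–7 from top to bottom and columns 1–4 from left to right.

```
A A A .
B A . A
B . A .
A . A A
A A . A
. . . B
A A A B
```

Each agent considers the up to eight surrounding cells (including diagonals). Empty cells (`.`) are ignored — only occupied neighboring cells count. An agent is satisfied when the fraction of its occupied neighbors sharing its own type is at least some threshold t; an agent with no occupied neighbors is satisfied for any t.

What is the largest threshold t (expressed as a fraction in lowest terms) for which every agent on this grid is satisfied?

1/4

Row 1: (1,1)A 2/3 · (1,2)A 3/4 · (1,3)A 3/3
Row 2: (2,1)B 1/4 · (2,2)A 4/6 · (2,4)A 2/2
Row 3: (3,1)B 1/3 · (3,3)A 4/4
Row 4: (4,1)A 2/3 · (4,3)A 4/4 · (4,4)A 3/3
Row 5: (5,1)A 2/2 · (5,2)A 3/3 · (5,4)A 2/3
Row 6: (6,4)B 1/3
Row 7: (7,1)A 1/1 · (7,2)A 2/2 · (7,3)A 1/3 · (7,4)B 1/2
The smallest same-type fraction is 1/4 at (2,1), which reduces to 1/4. Any threshold above that leaves this agent unsatisfied.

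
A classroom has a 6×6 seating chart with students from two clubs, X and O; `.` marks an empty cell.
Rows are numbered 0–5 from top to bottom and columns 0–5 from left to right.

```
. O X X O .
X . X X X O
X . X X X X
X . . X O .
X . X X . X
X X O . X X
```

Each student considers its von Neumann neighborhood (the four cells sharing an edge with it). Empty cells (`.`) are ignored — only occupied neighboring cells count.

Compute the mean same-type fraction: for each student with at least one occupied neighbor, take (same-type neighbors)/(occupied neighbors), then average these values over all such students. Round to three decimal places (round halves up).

(0,1)O 0/1
(0,2)X 2/3
(0,3)X 2/3
(0,4)O 0/2
(1,0)X 1/1
(1,2)X 3/3
(1,3)X 4/4
(1,4)X 2/4
(1,5)O 0/2
(2,0)X 2/2
(2,2)X 2/2
(2,3)X 4/4
(2,4)X 3/4
(2,5)X 1/2
(3,0)X 2/2
(3,3)X 2/3
(3,4)O 0/2
(4,0)X 2/2
(4,2)X 1/2
(4,3)X 2/2
(4,5)X 1/1
(5,0)X 2/2
(5,1)X 1/2
(5,2)O 0/2
(5,4)X 1/1
(5,5)X 2/2
Sum over 26 students: 0/1 + 2/3 + 2/3 + 0/2 + 1/1 + 3/3 + 4/4 + 2/4 + 0/2 + 2/2 + 2/2 + 4/4 + 3/4 + 1/2 + 2/2 + 2/3 + 0/2 + 2/2 + 1/2 + 2/2 + 1/1 + 2/2 + 1/2 + 0/2 + 1/1 + 2/2 = 71/4; mean = 71/4 ÷ 26 = 71/104 = 0.682692… → 0.683.

0.683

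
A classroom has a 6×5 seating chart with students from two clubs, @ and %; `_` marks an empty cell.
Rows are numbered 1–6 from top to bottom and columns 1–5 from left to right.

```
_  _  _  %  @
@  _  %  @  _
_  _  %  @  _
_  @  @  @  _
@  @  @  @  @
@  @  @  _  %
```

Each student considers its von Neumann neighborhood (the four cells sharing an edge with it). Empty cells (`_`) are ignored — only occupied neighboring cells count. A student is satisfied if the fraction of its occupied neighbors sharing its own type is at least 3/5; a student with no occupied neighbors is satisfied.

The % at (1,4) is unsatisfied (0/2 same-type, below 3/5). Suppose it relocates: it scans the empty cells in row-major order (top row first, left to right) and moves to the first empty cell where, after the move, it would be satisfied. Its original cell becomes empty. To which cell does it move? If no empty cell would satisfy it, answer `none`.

Vacating (1,4). Empty cells in order:
  (1,1): 0/1 same-type → still unsatisfied.
  (1,2): 0/0 same-type → satisfied — stop here.

(1,2)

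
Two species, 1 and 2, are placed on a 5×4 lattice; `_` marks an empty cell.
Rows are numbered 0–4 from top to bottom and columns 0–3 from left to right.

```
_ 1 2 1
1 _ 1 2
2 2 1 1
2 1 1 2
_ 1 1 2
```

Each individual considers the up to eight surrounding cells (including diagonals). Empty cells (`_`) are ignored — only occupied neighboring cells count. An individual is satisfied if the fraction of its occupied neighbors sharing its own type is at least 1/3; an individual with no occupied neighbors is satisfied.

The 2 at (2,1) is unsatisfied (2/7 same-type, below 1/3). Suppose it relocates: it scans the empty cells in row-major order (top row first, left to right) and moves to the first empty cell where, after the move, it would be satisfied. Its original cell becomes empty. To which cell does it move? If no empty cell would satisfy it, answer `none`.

Vacating (2,1). Empty cells in order:
  (0,0): 0/2 same-type → still unsatisfied.
  (1,1): 2/6 same-type → satisfied — stop here.

(1,1)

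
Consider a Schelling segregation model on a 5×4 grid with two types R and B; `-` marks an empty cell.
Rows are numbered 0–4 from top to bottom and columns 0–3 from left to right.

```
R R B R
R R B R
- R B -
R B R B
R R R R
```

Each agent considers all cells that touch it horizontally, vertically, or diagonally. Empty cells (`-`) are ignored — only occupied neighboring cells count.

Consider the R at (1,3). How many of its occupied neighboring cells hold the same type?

Occupied neighbors of (1,3): (0,2)=B, (0,3)=R, (1,2)=B, (2,2)=B.
Same type (R): 1 of 4.

1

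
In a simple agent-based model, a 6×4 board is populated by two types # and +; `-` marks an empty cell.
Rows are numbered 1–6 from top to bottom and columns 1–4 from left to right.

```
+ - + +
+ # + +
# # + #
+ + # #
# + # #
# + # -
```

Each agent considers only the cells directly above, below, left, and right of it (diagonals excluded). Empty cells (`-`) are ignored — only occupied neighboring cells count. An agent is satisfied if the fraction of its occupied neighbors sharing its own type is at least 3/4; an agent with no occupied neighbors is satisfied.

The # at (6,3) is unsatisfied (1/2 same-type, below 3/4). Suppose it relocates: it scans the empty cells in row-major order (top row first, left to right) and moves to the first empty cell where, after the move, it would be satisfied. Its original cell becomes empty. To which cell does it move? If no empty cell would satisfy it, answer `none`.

(6,4)

Vacating (6,3). Empty cells in order:
  (1,2): 1/3 same-type → still unsatisfied.
  (6,4): 1/1 same-type → satisfied — stop here.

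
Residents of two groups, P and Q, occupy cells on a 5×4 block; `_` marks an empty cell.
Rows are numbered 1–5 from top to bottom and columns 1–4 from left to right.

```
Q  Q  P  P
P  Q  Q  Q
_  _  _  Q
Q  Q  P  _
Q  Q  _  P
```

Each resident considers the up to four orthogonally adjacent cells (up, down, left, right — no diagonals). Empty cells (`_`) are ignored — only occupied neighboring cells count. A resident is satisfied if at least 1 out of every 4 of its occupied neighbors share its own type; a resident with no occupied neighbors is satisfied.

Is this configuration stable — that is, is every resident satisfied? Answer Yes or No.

No

Row 1: (1,1)Q 1/2 ok · (1,2)Q 2/3 ok · (1,3)P 1/3 ok · (1,4)P 1/2 ok
Row 2: (2,1)P 0/2 unhappy · (2,2)Q 2/3 ok · (2,3)Q 2/3 ok · (2,4)Q 2/3 ok
Row 3: (3,4)Q 1/1 ok
Row 4: (4,1)Q 2/2 ok · (4,2)Q 2/3 ok · (4,3)P 0/1 unhappy
Row 5: (5,1)Q 2/2 ok · (5,2)Q 2/2 ok · (5,4)P 0/0 ok
For instance (2,1) has only 0/2 same-type neighbors, below 1/4.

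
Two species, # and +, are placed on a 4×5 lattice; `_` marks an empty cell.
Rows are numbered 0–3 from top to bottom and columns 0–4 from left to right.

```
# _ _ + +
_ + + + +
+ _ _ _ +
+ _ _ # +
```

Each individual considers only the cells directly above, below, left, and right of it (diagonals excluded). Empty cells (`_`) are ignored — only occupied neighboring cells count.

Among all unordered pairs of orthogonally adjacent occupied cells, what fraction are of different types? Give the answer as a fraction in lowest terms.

1/10

Scan each occupied cell's neighbors to the right and below so each pair is counted once.
From row 0: 0 unlike of 3 pairs (running 0/3).
From row 1: 0 unlike of 4 pairs (running 0/7).
From row 2: 0 unlike of 2 pairs (running 0/9).
From row 3: 1 unlike of 1 pairs (running 1/10).
Total adjacent occupied pairs: 10; unlike-type pairs: 1.
1/10 is already in lowest terms.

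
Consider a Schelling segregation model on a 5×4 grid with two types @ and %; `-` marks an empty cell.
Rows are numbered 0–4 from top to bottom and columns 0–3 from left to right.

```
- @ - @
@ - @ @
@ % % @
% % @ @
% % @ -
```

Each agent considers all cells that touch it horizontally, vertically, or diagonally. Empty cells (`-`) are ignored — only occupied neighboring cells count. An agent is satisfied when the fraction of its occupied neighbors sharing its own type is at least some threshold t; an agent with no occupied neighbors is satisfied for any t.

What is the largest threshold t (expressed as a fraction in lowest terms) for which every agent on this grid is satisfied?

1/4

(0,1)@ 2/2
(0,3)@ 2/2
(1,0)@ 2/3
(1,2)@ 4/6
(1,3)@ 3/4
(2,0)@ 1/4
(2,1)% 3/7
(2,2)% 2/7
(2,3)@ 4/5
(3,0)% 4/5
(3,1)% 5/8
(3,2)@ 3/7
(3,3)@ 3/4
(4,0)% 3/3
(4,1)% 3/5
(4,2)@ 2/4
The smallest same-type fraction is 1/4 at (2,0), which reduces to 1/4. Any threshold above that leaves this agent unsatisfied.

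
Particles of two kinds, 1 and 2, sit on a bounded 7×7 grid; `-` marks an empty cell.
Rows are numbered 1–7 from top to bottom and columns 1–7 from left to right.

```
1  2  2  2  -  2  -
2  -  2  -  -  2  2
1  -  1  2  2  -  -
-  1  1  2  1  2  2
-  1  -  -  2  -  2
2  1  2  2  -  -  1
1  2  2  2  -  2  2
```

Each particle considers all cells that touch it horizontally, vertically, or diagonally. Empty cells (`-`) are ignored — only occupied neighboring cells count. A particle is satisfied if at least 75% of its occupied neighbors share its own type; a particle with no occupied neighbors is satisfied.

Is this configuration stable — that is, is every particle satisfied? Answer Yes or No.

No

(1,1)1 0/2 ✗
(1,2)2 3/4 ✓
(1,3)2 3/3 ✓
(1,4)2 2/2 ✓
(1,6)2 2/2 ✓
(2,1)2 1/3 ✗
(2,3)2 4/5 ✓
(2,6)2 3/3 ✓
(2,7)2 2/2 ✓
(3,1)1 1/2 ✗
(3,3)1 2/5 ✗
(3,4)2 3/6 ✗
(3,5)2 4/5 ✓
(4,2)1 4/4 ✓
(4,3)1 3/5 ✗
(4,4)2 3/6 ✗
(4,5)1 0/5 ✗
(4,6)2 4/5 ✓
(4,7)2 2/2 ✓
(5,2)1 3/5 ✗
(5,5)2 3/4 ✓
(5,7)2 2/3 ✗
(6,1)2 1/4 ✗
(6,2)1 2/6 ✗
(6,3)2 4/6 ✗
(6,4)2 4/4 ✓
(6,7)1 0/3 ✗
(7,1)1 1/3 ✗
(7,2)2 3/5 ✗
(7,3)2 4/5 ✓
(7,4)2 3/3 ✓
(7,6)2 1/2 ✗
(7,7)2 1/2 ✗
For instance (1,1) has only 0/2 same-type neighbors, below 3/4.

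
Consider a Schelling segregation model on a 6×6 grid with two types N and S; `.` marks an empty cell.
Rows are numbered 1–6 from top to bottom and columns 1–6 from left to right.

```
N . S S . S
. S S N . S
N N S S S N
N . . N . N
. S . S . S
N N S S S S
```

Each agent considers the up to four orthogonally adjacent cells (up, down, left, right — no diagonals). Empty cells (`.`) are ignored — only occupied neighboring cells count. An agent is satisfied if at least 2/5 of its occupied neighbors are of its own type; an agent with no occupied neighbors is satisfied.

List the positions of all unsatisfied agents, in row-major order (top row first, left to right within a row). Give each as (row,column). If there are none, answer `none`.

Row 1: (1,1)N 0/0 ok · (1,3)S 2/2 ok · (1,4)S 1/2 ok · (1,6)S 1/1 ok
Row 2: (2,2)S 1/2 ok · (2,3)S 3/4 ok · (2,4)N 0/3 unhappy · (2,6)S 1/2 ok
Row 3: (3,1)N 2/2 ok · (3,2)N 1/3 unhappy · (3,3)S 2/3 ok · (3,4)S 2/4 ok · (3,5)S 1/2 ok · (3,6)N 1/3 unhappy
Row 4: (4,1)N 1/1 ok · (4,4)N 0/2 unhappy · (4,6)N 1/2 ok
Row 5: (5,2)S 0/1 unhappy · (5,4)S 1/2 ok · (5,6)S 1/2 ok
Row 6: (6,1)N 1/1 ok · (6,2)N 1/3 unhappy · (6,3)S 1/2 ok · (6,4)S 3/3 ok · (6,5)S 2/2 ok · (6,6)S 2/2 ok

(2,4), (3,2), (3,6), (4,4), (5,2), (6,2)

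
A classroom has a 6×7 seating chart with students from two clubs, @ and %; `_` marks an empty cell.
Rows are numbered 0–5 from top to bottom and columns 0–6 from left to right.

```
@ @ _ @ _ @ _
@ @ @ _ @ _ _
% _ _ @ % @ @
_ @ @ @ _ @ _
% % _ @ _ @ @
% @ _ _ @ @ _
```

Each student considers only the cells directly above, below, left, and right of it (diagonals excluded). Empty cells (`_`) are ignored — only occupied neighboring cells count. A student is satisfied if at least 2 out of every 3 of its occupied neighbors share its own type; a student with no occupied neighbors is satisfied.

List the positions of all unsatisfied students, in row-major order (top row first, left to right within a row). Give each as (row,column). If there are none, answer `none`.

(0,0)@ 2/2 satisfied
(0,1)@ 2/2 satisfied
(0,3)@ 0/0 satisfied
(0,5)@ 0/0 satisfied
(1,0)@ 2/3 satisfied
(1,1)@ 3/3 satisfied
(1,2)@ 1/1 satisfied
(1,4)@ 0/1 not
(2,0)% 0/1 not
(2,3)@ 1/2 not
(2,4)% 0/3 not
(2,5)@ 2/3 satisfied
(2,6)@ 1/1 satisfied
(3,1)@ 1/2 not
(3,2)@ 2/2 satisfied
(3,3)@ 3/3 satisfied
(3,5)@ 2/2 satisfied
(4,0)% 2/2 satisfied
(4,1)% 1/3 not
(4,3)@ 1/1 satisfied
(4,5)@ 3/3 satisfied
(4,6)@ 1/1 satisfied
(5,0)% 1/2 not
(5,1)@ 0/2 not
(5,4)@ 1/1 satisfied
(5,5)@ 2/2 satisfied

(1,4), (2,0), (2,3), (2,4), (3,1), (4,1), (5,0), (5,1)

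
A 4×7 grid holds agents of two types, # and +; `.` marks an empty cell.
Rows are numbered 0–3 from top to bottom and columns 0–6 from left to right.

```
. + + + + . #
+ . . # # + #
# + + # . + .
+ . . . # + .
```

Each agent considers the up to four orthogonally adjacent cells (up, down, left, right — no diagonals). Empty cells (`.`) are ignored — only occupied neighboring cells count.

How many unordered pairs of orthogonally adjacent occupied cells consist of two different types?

9

Scan each occupied cell's neighbors to the right and below so each pair is counted once.
Row 0: +(0,1)–+(0,2)= +(0,2)–+(0,3)= +(0,3)–+(0,4)= +(0,3)–#(1,3)≠ +(0,4)–#(1,4)≠ #(0,6)–#(1,6)=  → 2/6 unlike.
Row 1: +(1,0)–#(2,0)≠ #(1,3)–#(1,4)= #(1,3)–#(2,3)= #(1,4)–+(1,5)≠ +(1,5)–#(1,6)≠ +(1,5)–+(2,5)=  → 3/6 unlike.
Row 2: #(2,0)–+(2,1)≠ #(2,0)–+(3,0)≠ +(2,1)–+(2,2)= +(2,2)–#(2,3)≠ +(2,5)–+(3,5)=  → 3/5 unlike.
Row 3: #(3,4)–+(3,5)≠  → 1/1 unlike.
Total adjacent occupied pairs: 18; unlike-type pairs: 9.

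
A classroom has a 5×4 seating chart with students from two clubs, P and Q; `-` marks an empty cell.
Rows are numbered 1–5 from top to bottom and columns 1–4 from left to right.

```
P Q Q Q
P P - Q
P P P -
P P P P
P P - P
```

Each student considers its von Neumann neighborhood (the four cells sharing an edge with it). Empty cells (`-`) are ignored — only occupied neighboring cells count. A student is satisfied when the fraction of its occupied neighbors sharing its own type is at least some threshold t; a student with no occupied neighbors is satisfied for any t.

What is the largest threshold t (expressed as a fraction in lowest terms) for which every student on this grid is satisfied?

1/3

(1,1)P 1/2
(1,2)Q 1/3
(1,3)Q 2/2
(1,4)Q 2/2
(2,1)P 3/3
(2,2)P 2/3
(2,4)Q 1/1
(3,1)P 3/3
(3,2)P 4/4
(3,3)P 2/2
(4,1)P 3/3
(4,2)P 4/4
(4,3)P 3/3
(4,4)P 2/2
(5,1)P 2/2
(5,2)P 2/2
(5,4)P 1/1
The smallest same-type fraction is 1/3 at (1,2), which reduces to 1/3. Any threshold above that leaves this student unsatisfied.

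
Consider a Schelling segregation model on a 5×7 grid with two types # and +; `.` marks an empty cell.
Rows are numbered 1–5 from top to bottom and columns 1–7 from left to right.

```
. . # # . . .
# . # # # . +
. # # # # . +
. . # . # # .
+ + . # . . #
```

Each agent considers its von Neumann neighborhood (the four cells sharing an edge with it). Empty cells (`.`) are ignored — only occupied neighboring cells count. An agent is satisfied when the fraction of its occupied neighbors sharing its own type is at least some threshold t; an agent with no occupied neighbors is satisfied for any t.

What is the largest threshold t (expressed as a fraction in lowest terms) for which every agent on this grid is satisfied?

1/1

Row 1: (1,3)# 2/2 · (1,4)# 2/2
Row 2: (2,1)# — no occupied neighbors · (2,3)# 3/3 · (2,4)# 4/4 · (2,5)# 2/2 · (2,7)+ 1/1
Row 3: (3,2)# 1/1 · (3,3)# 4/4 · (3,4)# 3/3 · (3,5)# 3/3 · (3,7)+ 1/1
Row 4: (4,3)# 1/1 · (4,5)# 2/2 · (4,6)# 1/1
Row 5: (5,1)+ 1/1 · (5,2)+ 1/1 · (5,4)# — no occupied neighbors · (5,7)# — no occupied neighbors
The smallest same-type fraction is 2/2 at (1,3), which reduces to 1/1. Any threshold above that leaves this agent unsatisfied.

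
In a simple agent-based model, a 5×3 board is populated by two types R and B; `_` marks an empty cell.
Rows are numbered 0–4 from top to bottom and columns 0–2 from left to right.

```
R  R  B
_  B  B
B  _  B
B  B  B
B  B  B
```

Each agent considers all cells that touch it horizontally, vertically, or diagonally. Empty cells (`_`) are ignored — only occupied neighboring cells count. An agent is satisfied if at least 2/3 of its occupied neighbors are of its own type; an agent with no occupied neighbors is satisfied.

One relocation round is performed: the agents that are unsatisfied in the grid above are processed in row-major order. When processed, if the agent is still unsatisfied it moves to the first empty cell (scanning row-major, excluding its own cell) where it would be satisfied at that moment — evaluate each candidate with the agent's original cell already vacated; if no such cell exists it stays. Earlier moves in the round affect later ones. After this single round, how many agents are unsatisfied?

Initially unsatisfied (in order): (0,0), (0,1).
  (0,0): no empty cell satisfies it; stays.
  (0,1): no empty cell satisfies it; stays.
Resulting grid:
R R B
_ B B
B _ B
B B B
B B B
Unsatisfied now: (0,0), (0,1).

2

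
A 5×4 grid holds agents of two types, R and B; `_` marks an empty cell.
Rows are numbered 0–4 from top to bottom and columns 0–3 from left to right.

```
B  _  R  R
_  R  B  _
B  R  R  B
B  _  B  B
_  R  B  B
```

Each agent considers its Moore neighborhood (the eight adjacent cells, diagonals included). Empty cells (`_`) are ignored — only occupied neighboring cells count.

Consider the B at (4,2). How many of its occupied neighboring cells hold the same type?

3

Occupied neighbors of (4,2): (3,2)=B, (3,3)=B, (4,1)=R, (4,3)=B.
Same type (B): 3 of 4.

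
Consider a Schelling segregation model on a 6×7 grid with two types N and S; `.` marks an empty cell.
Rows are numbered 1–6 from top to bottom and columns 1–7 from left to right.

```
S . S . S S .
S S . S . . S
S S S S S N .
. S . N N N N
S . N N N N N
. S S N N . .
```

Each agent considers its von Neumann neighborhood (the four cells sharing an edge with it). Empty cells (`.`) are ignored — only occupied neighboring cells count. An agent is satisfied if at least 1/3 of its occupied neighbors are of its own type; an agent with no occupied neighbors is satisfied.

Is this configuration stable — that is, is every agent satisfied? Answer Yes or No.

Yes

Row 1: (1,1)S 1/1 satisfied · (1,3)S 0/0 satisfied · (1,5)S 1/1 satisfied · (1,6)S 1/1 satisfied
Row 2: (2,1)S 3/3 satisfied · (2,2)S 2/2 satisfied · (2,4)S 1/1 satisfied · (2,7)S 0/0 satisfied
Row 3: (3,1)S 2/2 satisfied · (3,2)S 4/4 satisfied · (3,3)S 2/2 satisfied · (3,4)S 3/4 satisfied · (3,5)S 1/3 satisfied · (3,6)N 1/2 satisfied
Row 4: (4,2)S 1/1 satisfied · (4,4)N 2/3 satisfied · (4,5)N 3/4 satisfied · (4,6)N 4/4 satisfied · (4,7)N 2/2 satisfied
Row 5: (5,1)S 0/0 satisfied · (5,3)N 1/2 satisfied · (5,4)N 4/4 satisfied · (5,5)N 4/4 satisfied · (5,6)N 3/3 satisfied · (5,7)N 2/2 satisfied
Row 6: (6,2)S 1/1 satisfied · (6,3)S 1/3 satisfied · (6,4)N 2/3 satisfied · (6,5)N 2/2 satisfied
All meet the threshold, so the configuration is stable.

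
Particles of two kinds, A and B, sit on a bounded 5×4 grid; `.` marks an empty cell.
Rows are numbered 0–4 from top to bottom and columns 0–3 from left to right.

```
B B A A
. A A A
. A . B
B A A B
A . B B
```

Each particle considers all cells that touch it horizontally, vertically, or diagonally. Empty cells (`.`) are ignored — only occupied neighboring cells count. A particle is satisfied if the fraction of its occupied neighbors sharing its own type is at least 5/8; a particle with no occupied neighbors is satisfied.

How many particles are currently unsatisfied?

9

(0,0)B 1/2 ✗
(0,1)B 1/4 ✗
(0,2)A 4/5 ✓
(0,3)A 3/3 ✓
(1,1)A 3/5 ✗
(1,2)A 5/7 ✓
(1,3)A 3/4 ✓
(2,1)A 4/5 ✓
(2,3)B 1/4 ✗
(3,0)B 0/3 ✗
(3,1)A 3/5 ✗
(3,2)A 2/6 ✗
(3,3)B 3/4 ✓
(4,0)A 1/2 ✗
(4,2)B 2/4 ✗
(4,3)B 2/3 ✓
Unsatisfied: (0,0), (0,1), (1,1), (2,3), (3,0), (3,1), (3,2), (4,0), (4,2) — 9 in total.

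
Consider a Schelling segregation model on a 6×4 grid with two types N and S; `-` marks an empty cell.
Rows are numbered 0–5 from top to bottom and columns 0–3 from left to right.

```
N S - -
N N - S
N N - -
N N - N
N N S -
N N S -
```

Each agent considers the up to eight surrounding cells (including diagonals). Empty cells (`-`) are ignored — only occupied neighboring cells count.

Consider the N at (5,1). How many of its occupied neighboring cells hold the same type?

Occupied neighbors of (5,1): (4,0)=N, (4,1)=N, (4,2)=S, (5,0)=N, (5,2)=S.
Same type (N): 3 of 5.

3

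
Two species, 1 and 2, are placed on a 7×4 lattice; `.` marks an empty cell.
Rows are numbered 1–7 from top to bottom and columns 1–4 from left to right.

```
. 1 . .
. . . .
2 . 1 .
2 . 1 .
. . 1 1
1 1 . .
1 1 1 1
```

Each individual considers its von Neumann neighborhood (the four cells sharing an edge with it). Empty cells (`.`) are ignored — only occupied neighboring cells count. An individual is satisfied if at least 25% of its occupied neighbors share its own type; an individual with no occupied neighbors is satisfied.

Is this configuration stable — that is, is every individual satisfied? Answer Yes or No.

Yes

(1,2)1 0/0 ✓
(3,1)2 1/1 ✓
(3,3)1 1/1 ✓
(4,1)2 1/1 ✓
(4,3)1 2/2 ✓
(5,3)1 2/2 ✓
(5,4)1 1/1 ✓
(6,1)1 2/2 ✓
(6,2)1 2/2 ✓
(7,1)1 2/2 ✓
(7,2)1 3/3 ✓
(7,3)1 2/2 ✓
(7,4)1 1/1 ✓
All meet the threshold, so the configuration is stable.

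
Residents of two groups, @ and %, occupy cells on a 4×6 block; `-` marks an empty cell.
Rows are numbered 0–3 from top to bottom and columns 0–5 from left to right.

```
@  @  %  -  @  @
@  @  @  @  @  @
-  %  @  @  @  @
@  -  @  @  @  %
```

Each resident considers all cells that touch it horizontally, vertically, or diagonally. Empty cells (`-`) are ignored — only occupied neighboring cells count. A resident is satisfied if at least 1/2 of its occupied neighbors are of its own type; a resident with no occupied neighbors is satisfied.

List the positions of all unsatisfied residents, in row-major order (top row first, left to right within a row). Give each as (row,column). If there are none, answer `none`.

(0,0)@ 3/3 ok
(0,1)@ 4/5 ok
(0,2)% 0/4 unhappy
(0,4)@ 4/4 ok
(0,5)@ 3/3 ok
(1,0)@ 3/4 ok
(1,1)@ 5/7 ok
(1,2)@ 5/7 ok
(1,3)@ 6/7 ok
(1,4)@ 7/7 ok
(1,5)@ 5/5 ok
(2,1)% 0/6 unhappy
(2,2)@ 6/7 ok
(2,3)@ 8/8 ok
(2,4)@ 7/8 ok
(2,5)@ 4/5 ok
(3,0)@ 0/1 unhappy
(3,2)@ 3/4 ok
(3,3)@ 5/5 ok
(3,4)@ 4/5 ok
(3,5)% 0/3 unhappy

(0,2), (2,1), (3,0), (3,5)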